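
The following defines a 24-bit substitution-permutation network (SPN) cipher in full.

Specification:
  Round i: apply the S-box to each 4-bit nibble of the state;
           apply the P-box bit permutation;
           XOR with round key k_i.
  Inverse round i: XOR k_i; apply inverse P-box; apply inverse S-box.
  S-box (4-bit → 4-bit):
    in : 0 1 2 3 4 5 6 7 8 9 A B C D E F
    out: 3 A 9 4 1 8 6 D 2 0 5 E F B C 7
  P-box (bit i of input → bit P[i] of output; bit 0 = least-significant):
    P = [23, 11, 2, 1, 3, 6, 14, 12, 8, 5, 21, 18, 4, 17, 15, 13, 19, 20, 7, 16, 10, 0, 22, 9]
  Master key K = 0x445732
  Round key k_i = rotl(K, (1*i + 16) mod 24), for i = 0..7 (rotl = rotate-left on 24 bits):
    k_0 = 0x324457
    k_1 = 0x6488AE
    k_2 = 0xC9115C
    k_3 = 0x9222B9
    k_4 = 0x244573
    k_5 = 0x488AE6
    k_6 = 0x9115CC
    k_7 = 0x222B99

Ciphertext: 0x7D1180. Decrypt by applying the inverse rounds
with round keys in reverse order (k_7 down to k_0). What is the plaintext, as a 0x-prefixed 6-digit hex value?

s_0 = ciphertext = 0x7D1180
s_1 = InvRound(s_0, k_7) = 0xBDD528
s_2 = InvRound(s_1, k_6) = 0x9A3B63
s_3 = InvRound(s_2, k_5) = 0x66B45A
s_4 = InvRound(s_3, k_4) = 0x69B079
s_5 = InvRound(s_4, k_3) = 0xEC6314
s_6 = InvRound(s_5, k_2) = 0x555EC9
s_7 = InvRound(s_6, k_1) = 0xD136BE
s_8 = InvRound(s_7, k_0) = 0xBE16C4

0xBE16C4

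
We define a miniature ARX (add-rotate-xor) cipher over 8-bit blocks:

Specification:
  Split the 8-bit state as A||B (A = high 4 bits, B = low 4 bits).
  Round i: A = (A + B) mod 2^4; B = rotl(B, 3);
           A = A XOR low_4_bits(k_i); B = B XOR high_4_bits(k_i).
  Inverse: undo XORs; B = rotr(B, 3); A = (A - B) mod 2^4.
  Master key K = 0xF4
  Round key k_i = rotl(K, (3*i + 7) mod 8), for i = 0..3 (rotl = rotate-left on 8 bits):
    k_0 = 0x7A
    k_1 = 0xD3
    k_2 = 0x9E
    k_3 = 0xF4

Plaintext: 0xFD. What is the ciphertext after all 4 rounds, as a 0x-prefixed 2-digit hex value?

0x07

s_0 = plaintext = 0xFD
s_1 = Round(s_0, k_0) = 0x69
s_2 = Round(s_1, k_1) = 0xC1
s_3 = Round(s_2, k_2) = 0x31
s_4 = Round(s_3, k_3) = 0x07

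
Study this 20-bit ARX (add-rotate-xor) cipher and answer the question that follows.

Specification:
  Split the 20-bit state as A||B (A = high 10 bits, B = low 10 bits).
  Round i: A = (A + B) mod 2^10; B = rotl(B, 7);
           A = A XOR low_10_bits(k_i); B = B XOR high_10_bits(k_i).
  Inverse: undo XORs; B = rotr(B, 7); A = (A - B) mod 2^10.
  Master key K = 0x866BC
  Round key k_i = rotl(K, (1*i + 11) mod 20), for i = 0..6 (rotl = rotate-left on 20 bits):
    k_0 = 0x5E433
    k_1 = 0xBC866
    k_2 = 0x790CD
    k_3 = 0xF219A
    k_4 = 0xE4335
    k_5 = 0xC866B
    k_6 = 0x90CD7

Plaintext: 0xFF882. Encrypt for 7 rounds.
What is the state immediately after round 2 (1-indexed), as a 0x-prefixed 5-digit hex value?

s_0 = plaintext = 0xFF882
s_1 = Round(s_0, k_0) = 0x2CC69
s_2 = Round(s_1, k_1) = 0x5EA7F
s_3 = Round(s_2, k_2) = 0xCD22B
s_4 = Round(s_3, k_3) = 0x3160D
s_5 = Round(s_4, k_4) = 0x79D51
s_6 = Round(s_5, k_5) = 0x54F8B
s_7 = Round(s_6, k_6) = 0x027B2

0x5EA7F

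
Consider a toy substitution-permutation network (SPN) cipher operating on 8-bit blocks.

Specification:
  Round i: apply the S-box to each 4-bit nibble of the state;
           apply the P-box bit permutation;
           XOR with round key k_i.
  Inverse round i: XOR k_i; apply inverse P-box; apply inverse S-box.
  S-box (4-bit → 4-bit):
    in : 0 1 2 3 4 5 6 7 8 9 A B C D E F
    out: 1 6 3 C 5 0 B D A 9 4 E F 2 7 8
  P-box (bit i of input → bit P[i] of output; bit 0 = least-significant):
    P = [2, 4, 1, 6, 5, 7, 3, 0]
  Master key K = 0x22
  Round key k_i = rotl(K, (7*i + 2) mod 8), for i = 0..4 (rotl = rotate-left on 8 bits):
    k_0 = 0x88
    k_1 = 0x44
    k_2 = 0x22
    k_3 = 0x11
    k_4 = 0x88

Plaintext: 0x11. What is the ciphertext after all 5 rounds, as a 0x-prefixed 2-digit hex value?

s_0 = plaintext = 0x11
s_1 = Round(s_0, k_0) = 0x12
s_2 = Round(s_1, k_1) = 0xD8
s_3 = Round(s_2, k_2) = 0xF2
s_4 = Round(s_3, k_3) = 0x04
s_5 = Round(s_4, k_4) = 0xAE

0xAE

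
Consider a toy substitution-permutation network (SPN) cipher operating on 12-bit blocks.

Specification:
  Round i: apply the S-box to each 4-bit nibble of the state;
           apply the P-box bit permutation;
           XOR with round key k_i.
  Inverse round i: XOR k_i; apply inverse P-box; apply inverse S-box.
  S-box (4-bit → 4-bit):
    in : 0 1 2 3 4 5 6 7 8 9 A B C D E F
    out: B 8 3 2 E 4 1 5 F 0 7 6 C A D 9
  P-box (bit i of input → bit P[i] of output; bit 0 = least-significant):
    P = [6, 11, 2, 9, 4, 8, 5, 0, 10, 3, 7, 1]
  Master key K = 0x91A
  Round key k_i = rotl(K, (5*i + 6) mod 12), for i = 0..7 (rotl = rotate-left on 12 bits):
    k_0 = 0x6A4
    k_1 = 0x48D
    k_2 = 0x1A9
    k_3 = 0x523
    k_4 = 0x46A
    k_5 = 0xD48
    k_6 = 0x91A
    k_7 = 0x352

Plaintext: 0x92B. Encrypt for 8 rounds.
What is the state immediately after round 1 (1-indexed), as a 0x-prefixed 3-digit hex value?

0xFB0

s_0 = plaintext = 0x92B
s_1 = Round(s_0, k_0) = 0xFB0
s_2 = Round(s_1, k_1) = 0xBEF
s_3 = Round(s_2, k_2) = 0x350
s_4 = Round(s_3, k_3) = 0xF4B
s_5 = Round(s_4, k_4) = 0x94D
s_6 = Round(s_5, k_5) = 0x669
s_7 = Round(s_6, k_6) = 0xD0A
s_8 = Round(s_7, k_7) = 0xA0D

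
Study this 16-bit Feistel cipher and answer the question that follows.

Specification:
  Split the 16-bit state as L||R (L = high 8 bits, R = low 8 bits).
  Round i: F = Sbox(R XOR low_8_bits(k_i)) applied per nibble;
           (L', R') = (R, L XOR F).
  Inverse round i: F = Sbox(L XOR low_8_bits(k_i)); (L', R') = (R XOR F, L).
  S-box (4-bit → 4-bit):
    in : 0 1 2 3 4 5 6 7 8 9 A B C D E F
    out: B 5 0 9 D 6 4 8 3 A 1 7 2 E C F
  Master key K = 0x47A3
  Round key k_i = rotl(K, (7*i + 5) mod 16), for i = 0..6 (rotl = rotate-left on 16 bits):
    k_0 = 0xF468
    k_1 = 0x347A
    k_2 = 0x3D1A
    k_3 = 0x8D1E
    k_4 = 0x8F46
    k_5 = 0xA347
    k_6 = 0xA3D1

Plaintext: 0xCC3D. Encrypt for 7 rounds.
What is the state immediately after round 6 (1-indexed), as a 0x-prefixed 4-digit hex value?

0x1512

s_0 = plaintext = 0xCC3D
s_1 = Round(s_0, k_0) = 0x3DAA
s_2 = Round(s_1, k_1) = 0xAAD6
s_3 = Round(s_2, k_2) = 0xD688
s_4 = Round(s_3, k_3) = 0x8872
s_5 = Round(s_4, k_4) = 0x7215
s_6 = Round(s_5, k_5) = 0x1512
s_7 = Round(s_6, k_6) = 0x123C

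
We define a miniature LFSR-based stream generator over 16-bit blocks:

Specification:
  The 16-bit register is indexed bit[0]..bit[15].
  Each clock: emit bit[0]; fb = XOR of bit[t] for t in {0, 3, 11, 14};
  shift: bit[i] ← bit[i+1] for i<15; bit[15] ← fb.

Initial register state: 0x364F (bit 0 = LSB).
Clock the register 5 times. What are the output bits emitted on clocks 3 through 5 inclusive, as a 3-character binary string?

110

reg_0 = 0x364F
clock 1: out=1, reg = 0x1B27
clock 2: out=1, reg = 0x0D93
clock 3: out=1, reg = 0x06C9
clock 4: out=1, reg = 0x0364
clock 5: out=0, reg = 0x01B2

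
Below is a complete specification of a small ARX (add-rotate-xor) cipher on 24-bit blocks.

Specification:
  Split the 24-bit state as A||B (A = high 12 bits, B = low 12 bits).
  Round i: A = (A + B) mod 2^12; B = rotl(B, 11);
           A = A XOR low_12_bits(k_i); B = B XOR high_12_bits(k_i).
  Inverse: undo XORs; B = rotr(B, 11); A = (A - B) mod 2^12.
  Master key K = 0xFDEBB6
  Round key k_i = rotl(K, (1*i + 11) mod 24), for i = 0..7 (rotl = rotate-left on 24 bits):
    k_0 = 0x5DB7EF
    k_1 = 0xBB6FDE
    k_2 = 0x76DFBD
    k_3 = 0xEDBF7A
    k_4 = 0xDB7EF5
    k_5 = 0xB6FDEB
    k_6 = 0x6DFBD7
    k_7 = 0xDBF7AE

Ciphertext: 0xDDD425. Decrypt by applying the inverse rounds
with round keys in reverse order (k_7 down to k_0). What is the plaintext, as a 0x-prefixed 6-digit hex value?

s_0 = ciphertext = 0xDDD425
s_1 = InvRound(s_0, k_7) = 0x73E335
s_2 = InvRound(s_1, k_6) = 0x115BD4
s_3 = InvRound(s_2, k_5) = 0xB88176
s_4 = InvRound(s_3, k_4) = 0xBFA983
s_5 = InvRound(s_4, k_3) = 0x5D0EB0
s_6 = InvRound(s_5, k_2) = 0x6B23BB
s_7 = InvRound(s_6, k_1) = 0x95101B
s_8 = InvRound(s_7, k_0) = 0x33EB80

0x33EB80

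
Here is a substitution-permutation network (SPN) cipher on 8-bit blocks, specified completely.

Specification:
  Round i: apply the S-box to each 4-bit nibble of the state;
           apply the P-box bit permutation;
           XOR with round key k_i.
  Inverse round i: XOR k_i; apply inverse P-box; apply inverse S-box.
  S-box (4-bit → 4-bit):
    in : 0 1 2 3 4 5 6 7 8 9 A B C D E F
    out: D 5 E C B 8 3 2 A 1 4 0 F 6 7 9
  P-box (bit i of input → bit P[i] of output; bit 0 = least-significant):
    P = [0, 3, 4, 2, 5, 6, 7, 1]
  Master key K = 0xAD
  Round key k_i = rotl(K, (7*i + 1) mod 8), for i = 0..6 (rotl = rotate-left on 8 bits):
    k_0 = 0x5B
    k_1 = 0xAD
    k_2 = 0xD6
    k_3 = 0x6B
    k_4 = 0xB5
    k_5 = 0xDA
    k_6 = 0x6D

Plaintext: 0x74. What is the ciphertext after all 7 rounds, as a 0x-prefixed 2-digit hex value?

0x71

s_0 = plaintext = 0x74
s_1 = Round(s_0, k_0) = 0x16
s_2 = Round(s_1, k_1) = 0x04
s_3 = Round(s_2, k_2) = 0x79
s_4 = Round(s_3, k_3) = 0x2A
s_5 = Round(s_4, k_4) = 0x67
s_6 = Round(s_5, k_5) = 0xB2
s_7 = Round(s_6, k_6) = 0x71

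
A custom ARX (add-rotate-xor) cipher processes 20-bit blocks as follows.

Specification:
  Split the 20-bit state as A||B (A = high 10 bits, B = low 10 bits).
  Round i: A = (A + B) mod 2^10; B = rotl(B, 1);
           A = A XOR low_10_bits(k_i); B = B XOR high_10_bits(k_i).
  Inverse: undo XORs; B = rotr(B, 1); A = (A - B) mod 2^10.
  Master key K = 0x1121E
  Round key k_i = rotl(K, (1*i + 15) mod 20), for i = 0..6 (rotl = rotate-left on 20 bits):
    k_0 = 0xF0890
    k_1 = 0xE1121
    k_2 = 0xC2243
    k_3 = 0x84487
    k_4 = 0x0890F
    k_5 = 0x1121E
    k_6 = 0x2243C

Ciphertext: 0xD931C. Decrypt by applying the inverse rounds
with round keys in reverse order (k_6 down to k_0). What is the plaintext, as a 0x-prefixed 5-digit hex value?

s_0 = ciphertext = 0xD931C
s_1 = InvRound(s_0, k_6) = 0xE3BCA
s_2 = InvRound(s_1, k_5) = 0xF25C7
s_3 = InvRound(s_2, k_4) = 0xF52F2
s_4 = InvRound(s_3, k_3) = 0x38A71
s_5 = InvRound(s_4, k_2) = 0xF96BC
s_6 = InvRound(s_5, k_1) = 0x8A09C
s_7 = InvRound(s_6, k_0) = 0x425AF

0x425AF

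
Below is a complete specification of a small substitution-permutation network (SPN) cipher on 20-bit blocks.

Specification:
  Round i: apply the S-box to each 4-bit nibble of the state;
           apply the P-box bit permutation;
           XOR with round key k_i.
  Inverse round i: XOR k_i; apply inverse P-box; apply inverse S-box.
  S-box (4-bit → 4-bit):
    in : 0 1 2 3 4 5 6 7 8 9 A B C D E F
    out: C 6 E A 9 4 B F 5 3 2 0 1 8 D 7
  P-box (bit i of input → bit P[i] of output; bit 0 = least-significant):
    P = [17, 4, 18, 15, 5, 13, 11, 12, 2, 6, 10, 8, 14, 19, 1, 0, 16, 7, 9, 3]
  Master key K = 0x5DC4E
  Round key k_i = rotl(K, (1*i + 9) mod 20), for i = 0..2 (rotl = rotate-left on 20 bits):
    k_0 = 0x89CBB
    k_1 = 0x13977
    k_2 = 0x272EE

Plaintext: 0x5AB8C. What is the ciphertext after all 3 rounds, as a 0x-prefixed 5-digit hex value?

0x3520C

s_0 = plaintext = 0x5AB8C
s_1 = Round(s_0, k_0) = 0x2969B
s_2 = Round(s_1, k_1) = 0x95A9B
s_3 = Round(s_2, k_2) = 0x3520C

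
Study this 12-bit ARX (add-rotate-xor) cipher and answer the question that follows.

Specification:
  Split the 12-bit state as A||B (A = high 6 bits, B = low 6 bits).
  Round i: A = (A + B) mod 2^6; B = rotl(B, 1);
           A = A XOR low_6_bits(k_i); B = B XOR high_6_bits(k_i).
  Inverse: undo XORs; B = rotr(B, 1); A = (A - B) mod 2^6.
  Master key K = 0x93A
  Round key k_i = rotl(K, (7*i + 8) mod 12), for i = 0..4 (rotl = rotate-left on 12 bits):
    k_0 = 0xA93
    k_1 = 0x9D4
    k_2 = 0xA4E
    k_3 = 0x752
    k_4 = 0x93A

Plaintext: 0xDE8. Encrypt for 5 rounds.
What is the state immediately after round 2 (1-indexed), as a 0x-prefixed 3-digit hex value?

0x4D0

s_0 = plaintext = 0xDE8
s_1 = Round(s_0, k_0) = 0x33B
s_2 = Round(s_1, k_1) = 0x4D0
s_3 = Round(s_2, k_2) = 0xB49
s_4 = Round(s_3, k_3) = 0x90F
s_5 = Round(s_4, k_4) = 0x27A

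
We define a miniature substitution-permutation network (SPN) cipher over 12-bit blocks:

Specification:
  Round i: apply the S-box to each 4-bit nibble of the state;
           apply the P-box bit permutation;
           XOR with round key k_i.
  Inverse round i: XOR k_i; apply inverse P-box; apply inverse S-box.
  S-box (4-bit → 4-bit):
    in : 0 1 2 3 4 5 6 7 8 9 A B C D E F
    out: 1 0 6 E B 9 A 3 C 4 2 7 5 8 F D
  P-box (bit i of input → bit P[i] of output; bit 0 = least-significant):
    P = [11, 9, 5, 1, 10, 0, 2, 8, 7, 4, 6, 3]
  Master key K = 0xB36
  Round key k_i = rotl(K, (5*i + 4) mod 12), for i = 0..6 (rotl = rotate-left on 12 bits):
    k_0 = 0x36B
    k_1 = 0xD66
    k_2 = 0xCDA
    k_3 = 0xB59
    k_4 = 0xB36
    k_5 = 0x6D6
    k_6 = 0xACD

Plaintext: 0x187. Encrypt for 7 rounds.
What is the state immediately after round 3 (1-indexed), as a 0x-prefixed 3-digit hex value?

s_0 = plaintext = 0x187
s_1 = Round(s_0, k_0) = 0x86F
s_2 = Round(s_1, k_1) = 0x40D
s_3 = Round(s_2, k_2) = 0x840
s_4 = Round(s_3, k_3) = 0x610
s_5 = Round(s_4, k_4) = 0x32E
s_6 = Round(s_5, k_5) = 0xCA9
s_7 = Round(s_6, k_6) = 0xA2C

0x840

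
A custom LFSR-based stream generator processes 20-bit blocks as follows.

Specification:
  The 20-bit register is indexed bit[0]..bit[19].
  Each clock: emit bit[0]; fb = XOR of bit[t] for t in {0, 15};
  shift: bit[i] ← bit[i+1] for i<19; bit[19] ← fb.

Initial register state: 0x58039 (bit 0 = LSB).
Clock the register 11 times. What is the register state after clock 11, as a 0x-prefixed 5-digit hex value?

reg_0 = 0x58039
clock 1: out=1, reg = 0x2C01C
clock 2: out=0, reg = 0x9600E
clock 3: out=0, reg = 0x4B007
clock 4: out=1, reg = 0x25803
clock 5: out=1, reg = 0x92C01
clock 6: out=1, reg = 0xC9600
clock 7: out=0, reg = 0xE4B00
clock 8: out=0, reg = 0x72580
clock 9: out=0, reg = 0x392C0
clock 10: out=0, reg = 0x9C960
clock 11: out=0, reg = 0xCE4B0

0xCE4B0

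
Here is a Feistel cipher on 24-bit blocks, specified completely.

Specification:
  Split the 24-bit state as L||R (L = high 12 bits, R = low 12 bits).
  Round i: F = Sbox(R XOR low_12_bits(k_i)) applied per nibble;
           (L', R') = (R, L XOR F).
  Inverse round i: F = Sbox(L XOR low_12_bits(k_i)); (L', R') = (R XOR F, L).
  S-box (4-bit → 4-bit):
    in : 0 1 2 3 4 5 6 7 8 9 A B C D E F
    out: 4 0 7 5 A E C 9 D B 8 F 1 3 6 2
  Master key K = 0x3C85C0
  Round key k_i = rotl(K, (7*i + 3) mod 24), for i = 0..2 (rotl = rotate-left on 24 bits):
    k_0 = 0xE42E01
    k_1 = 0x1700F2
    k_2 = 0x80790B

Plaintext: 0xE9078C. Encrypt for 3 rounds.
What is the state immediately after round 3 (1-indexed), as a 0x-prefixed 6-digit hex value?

0x97C1DA

s_0 = plaintext = 0xE9078C
s_1 = Round(s_0, k_0) = 0x78C543
s_2 = Round(s_1, k_1) = 0x54397C
s_3 = Round(s_2, k_2) = 0x97C1DA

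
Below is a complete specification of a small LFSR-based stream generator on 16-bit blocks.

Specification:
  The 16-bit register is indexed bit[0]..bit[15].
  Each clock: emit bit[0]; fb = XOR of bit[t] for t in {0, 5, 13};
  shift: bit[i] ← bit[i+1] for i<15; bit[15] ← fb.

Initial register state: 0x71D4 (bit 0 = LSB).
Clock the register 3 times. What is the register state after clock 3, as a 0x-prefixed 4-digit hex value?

reg_0 = 0x71D4
clock 1: out=0, reg = 0xB8EA
clock 2: out=0, reg = 0x5C75
clock 3: out=1, reg = 0x2E3A

0x2E3A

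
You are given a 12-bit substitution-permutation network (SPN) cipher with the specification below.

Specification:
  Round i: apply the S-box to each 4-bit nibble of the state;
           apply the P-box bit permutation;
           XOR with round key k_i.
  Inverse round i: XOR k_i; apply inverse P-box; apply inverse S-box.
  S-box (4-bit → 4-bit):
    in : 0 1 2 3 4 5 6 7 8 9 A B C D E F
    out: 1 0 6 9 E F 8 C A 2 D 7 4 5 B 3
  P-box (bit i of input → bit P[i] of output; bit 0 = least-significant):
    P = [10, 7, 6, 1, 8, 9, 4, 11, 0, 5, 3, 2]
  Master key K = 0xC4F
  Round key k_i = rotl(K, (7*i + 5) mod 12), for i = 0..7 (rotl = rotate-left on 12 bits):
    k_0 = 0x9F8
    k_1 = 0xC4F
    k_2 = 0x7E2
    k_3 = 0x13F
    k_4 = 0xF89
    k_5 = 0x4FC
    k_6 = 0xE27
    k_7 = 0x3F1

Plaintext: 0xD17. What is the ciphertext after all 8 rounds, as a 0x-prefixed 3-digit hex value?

s_0 = plaintext = 0xD17
s_1 = Round(s_0, k_0) = 0x9B3
s_2 = Round(s_1, k_1) = 0xB7D
s_3 = Round(s_2, k_2) = 0xB9B
s_4 = Round(s_3, k_3) = 0x7D6
s_5 = Round(s_4, k_4) = 0xE97
s_6 = Round(s_5, k_5) = 0x69B
s_7 = Round(s_6, k_6) = 0x8E3
s_8 = Round(s_7, k_7) = 0xCD7

0xCD7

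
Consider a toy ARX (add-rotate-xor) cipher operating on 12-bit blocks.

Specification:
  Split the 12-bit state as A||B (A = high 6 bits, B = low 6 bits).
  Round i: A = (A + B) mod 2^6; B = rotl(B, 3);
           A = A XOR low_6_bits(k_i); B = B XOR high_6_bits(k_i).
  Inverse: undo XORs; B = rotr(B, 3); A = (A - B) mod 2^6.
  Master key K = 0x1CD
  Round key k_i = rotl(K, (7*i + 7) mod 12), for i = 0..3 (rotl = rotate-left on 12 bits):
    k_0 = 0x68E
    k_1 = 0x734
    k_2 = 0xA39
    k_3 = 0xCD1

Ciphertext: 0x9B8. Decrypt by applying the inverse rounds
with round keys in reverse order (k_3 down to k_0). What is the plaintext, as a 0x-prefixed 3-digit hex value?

s_0 = ciphertext = 0x9B8
s_1 = InvRound(s_0, k_3) = 0x799
s_2 = InvRound(s_1, k_2) = 0x64E
s_3 = InvRound(s_2, k_1) = 0x6D2
s_4 = InvRound(s_3, k_0) = 0x501

0x501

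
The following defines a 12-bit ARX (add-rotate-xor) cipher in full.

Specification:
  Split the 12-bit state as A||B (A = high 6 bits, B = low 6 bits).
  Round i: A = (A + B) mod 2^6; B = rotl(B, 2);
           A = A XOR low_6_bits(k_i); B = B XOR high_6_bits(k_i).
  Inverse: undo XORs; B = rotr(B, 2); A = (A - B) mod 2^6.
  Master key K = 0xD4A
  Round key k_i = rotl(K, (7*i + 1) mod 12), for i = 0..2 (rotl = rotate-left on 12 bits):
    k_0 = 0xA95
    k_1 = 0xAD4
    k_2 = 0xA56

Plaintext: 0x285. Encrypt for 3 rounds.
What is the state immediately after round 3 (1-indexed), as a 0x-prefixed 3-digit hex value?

s_0 = plaintext = 0x285
s_1 = Round(s_0, k_0) = 0x6BE
s_2 = Round(s_1, k_1) = 0x310
s_3 = Round(s_2, k_2) = 0x2A8

0x2A8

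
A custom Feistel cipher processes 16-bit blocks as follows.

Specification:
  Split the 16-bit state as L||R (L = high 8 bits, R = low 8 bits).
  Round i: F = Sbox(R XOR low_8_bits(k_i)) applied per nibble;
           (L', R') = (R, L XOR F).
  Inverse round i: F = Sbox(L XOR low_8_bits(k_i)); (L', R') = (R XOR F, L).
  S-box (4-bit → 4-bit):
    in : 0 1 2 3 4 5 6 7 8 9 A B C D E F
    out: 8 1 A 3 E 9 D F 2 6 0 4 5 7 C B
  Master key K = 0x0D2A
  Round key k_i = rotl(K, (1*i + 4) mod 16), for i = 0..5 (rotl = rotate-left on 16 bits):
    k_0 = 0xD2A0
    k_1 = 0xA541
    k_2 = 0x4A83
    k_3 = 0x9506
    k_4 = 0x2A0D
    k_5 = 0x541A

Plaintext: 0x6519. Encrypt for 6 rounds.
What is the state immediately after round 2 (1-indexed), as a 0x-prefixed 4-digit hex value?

0x23C3

s_0 = plaintext = 0x6519
s_1 = Round(s_0, k_0) = 0x1923
s_2 = Round(s_1, k_1) = 0x23C3
s_3 = Round(s_2, k_2) = 0xC3CB
s_4 = Round(s_3, k_3) = 0xCB94
s_5 = Round(s_4, k_4) = 0x94AD
s_6 = Round(s_5, k_5) = 0xADDB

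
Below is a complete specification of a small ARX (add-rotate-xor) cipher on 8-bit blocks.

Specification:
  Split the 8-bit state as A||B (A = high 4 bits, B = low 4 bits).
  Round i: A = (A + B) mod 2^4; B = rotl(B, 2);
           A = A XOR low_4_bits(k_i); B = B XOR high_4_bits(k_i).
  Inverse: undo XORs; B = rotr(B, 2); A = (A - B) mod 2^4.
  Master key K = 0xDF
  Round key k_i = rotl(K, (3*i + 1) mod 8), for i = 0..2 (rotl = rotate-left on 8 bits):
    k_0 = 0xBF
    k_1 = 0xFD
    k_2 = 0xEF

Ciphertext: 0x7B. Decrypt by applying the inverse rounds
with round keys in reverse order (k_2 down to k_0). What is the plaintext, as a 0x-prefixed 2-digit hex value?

0x74

s_0 = ciphertext = 0x7B
s_1 = InvRound(s_0, k_2) = 0x35
s_2 = InvRound(s_1, k_1) = 0x4A
s_3 = InvRound(s_2, k_0) = 0x74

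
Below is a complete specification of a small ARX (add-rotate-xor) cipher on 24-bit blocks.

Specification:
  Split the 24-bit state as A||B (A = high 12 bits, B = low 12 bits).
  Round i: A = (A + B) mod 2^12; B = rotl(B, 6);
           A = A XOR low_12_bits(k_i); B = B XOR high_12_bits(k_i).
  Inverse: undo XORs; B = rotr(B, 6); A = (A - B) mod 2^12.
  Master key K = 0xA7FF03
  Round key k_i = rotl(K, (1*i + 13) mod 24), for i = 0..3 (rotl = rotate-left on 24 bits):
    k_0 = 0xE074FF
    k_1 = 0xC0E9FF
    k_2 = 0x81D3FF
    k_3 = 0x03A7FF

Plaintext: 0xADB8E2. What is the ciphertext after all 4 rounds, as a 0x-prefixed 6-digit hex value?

s_0 = plaintext = 0xADB8E2
s_1 = Round(s_0, k_0) = 0x7426A4
s_2 = Round(s_1, k_1) = 0x419514
s_3 = Round(s_2, k_2) = 0xAD2D09
s_4 = Round(s_3, k_3) = 0x02424E

0x02424E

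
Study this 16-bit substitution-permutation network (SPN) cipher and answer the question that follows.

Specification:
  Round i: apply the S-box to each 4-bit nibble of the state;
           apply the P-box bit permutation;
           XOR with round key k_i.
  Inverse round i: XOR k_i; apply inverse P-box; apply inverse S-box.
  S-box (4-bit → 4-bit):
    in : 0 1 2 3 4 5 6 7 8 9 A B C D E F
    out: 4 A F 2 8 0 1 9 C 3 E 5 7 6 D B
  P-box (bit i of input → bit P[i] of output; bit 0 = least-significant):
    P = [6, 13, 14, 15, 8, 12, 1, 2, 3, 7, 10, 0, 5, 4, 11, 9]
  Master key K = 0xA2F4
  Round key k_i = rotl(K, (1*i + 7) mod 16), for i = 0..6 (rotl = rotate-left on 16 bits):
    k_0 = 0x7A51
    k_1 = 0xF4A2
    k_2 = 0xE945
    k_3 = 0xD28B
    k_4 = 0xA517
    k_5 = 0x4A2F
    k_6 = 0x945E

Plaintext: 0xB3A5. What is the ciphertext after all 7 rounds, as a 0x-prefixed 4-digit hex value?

0xA45F

s_0 = plaintext = 0xB3A5
s_1 = Round(s_0, k_0) = 0x62F7
s_2 = Round(s_1, k_1) = 0x614F
s_3 = Round(s_2, k_2) = 0x49A0
s_4 = Round(s_3, k_3) = 0x8005
s_5 = Round(s_4, k_4) = 0xAB15
s_6 = Round(s_5, k_5) = 0x5433
s_7 = Round(s_6, k_6) = 0xA45F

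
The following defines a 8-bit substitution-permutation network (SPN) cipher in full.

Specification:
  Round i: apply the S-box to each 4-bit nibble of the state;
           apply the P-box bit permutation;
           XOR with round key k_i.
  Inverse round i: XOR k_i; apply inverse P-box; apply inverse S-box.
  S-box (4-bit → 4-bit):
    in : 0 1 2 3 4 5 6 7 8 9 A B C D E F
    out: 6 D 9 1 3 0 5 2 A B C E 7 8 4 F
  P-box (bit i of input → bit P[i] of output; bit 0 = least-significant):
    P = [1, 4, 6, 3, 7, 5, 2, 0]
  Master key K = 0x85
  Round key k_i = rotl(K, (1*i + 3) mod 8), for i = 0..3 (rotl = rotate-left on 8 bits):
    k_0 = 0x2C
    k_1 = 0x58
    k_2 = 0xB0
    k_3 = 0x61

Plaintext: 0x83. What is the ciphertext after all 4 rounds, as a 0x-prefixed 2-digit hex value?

s_0 = plaintext = 0x83
s_1 = Round(s_0, k_0) = 0x0F
s_2 = Round(s_1, k_1) = 0x26
s_3 = Round(s_2, k_2) = 0x73
s_4 = Round(s_3, k_3) = 0x43

0x43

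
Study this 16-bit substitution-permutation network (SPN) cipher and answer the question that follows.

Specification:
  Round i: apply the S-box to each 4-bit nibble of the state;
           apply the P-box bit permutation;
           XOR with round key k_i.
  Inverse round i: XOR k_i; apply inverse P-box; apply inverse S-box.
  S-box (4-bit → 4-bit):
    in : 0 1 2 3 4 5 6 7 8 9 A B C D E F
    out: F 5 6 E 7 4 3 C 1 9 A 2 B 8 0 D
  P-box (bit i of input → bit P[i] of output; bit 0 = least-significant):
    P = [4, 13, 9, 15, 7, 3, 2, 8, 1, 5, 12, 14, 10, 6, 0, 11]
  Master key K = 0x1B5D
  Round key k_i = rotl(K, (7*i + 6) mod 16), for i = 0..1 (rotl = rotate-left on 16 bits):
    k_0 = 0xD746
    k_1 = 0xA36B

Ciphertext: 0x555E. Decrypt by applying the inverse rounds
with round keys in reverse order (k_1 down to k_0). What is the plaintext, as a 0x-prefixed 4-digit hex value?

0x8959

s_0 = ciphertext = 0x555E
s_1 = InvRound(s_0, k_1) = 0x1350
s_2 = InvRound(s_1, k_0) = 0x8959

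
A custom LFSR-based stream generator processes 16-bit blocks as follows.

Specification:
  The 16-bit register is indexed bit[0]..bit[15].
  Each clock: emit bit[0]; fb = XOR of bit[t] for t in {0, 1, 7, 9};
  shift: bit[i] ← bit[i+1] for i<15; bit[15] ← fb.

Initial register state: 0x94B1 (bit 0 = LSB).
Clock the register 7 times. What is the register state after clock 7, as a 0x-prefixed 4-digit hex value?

reg_0 = 0x94B1
clock 1: out=1, reg = 0x4A58
clock 2: out=0, reg = 0xA52C
clock 3: out=0, reg = 0x5296
clock 4: out=0, reg = 0xA94B
clock 5: out=1, reg = 0x54A5
clock 6: out=1, reg = 0x2A52
clock 7: out=0, reg = 0x1529

0x1529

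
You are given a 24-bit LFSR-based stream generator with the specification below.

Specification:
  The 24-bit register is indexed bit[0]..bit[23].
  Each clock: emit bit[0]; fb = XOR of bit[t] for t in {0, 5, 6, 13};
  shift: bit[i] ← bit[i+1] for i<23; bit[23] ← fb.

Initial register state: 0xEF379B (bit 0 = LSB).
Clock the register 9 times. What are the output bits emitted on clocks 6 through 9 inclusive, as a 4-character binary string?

0011

reg_0 = 0xEF379B
clock 1: out=1, reg = 0x779BCD
clock 2: out=1, reg = 0x3BCDE6
clock 3: out=0, reg = 0x1DE6F3
clock 4: out=1, reg = 0x0EF379
clock 5: out=1, reg = 0x0779BC
clock 6: out=0, reg = 0x03BCDE
clock 7: out=0, reg = 0x01DE6F
clock 8: out=1, reg = 0x80EF37
clock 9: out=1, reg = 0xC0779B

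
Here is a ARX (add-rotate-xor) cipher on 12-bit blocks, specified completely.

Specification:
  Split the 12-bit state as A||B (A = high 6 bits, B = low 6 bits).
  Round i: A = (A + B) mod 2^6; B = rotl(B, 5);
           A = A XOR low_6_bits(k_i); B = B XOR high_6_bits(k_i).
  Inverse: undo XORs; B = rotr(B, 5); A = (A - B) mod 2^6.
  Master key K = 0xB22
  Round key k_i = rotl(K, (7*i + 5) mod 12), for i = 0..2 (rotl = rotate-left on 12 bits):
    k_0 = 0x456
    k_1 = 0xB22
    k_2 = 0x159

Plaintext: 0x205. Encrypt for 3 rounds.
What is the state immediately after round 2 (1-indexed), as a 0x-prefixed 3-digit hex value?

s_0 = plaintext = 0x205
s_1 = Round(s_0, k_0) = 0x6F3
s_2 = Round(s_1, k_1) = 0xB15
s_3 = Round(s_2, k_2) = 0x62F

0xB15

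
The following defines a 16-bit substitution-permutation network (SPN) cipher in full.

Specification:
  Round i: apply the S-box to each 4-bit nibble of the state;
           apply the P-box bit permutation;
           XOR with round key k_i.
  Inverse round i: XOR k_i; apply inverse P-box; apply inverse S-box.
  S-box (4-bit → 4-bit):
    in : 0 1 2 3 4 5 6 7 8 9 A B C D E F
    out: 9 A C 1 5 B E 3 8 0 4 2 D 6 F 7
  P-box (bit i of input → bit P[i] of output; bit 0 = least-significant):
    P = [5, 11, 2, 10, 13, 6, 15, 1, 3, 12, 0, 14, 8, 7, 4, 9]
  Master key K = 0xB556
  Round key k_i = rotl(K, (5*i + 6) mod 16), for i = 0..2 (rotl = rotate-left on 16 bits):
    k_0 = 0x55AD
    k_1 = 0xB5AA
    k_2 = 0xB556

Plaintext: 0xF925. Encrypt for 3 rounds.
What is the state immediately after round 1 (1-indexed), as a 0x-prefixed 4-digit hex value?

s_0 = plaintext = 0xF925
s_1 = Round(s_0, k_0) = 0xD81F
s_2 = Round(s_1, k_1) = 0xFD5C
s_3 = Round(s_2, k_2) = 0x80A1

0xD81F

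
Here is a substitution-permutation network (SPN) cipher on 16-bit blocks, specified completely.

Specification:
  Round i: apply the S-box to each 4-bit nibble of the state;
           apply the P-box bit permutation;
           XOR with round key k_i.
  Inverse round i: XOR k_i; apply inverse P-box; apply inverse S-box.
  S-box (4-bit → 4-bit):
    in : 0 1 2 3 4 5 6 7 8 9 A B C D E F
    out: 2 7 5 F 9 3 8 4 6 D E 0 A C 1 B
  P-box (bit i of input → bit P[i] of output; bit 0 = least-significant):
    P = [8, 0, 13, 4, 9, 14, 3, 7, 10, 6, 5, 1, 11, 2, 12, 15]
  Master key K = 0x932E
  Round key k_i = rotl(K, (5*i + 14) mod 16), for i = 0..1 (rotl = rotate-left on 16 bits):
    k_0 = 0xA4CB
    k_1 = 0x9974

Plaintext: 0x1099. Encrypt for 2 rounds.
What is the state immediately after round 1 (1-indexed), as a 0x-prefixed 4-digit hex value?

s_0 = plaintext = 0x1099
s_1 = Round(s_0, k_0) = 0x9F17
s_2 = Round(s_1, k_1) = 0x673E

0x9F17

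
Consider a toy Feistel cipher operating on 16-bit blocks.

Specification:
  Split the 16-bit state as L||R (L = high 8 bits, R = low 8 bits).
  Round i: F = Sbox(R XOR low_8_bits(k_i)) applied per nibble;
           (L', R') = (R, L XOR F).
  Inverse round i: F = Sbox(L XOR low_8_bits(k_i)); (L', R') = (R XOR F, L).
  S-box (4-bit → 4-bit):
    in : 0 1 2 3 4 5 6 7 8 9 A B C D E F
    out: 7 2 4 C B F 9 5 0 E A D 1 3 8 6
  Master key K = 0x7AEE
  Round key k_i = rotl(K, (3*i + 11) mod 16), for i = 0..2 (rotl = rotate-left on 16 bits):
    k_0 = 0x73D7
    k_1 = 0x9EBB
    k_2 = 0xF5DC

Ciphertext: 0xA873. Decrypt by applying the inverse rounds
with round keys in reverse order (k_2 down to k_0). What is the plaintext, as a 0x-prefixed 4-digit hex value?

0xC444

s_0 = ciphertext = 0xA873
s_1 = InvRound(s_0, k_2) = 0x28A8
s_2 = InvRound(s_1, k_1) = 0x4428
s_3 = InvRound(s_2, k_0) = 0xC444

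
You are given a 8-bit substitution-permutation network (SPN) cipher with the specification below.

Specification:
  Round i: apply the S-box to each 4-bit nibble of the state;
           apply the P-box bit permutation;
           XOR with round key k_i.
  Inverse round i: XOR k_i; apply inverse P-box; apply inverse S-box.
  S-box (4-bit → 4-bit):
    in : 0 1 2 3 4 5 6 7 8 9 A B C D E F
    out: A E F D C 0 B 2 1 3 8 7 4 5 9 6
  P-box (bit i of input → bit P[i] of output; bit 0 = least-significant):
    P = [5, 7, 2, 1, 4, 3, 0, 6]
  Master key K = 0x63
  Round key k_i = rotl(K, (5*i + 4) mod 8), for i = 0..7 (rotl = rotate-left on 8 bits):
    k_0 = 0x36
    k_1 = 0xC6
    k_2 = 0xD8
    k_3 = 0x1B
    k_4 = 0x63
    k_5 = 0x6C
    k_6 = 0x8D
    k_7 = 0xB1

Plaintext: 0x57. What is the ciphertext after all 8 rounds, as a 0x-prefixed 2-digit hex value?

0xB3

s_0 = plaintext = 0x57
s_1 = Round(s_0, k_0) = 0xB6
s_2 = Round(s_1, k_1) = 0x7D
s_3 = Round(s_2, k_2) = 0xF4
s_4 = Round(s_3, k_3) = 0x14
s_5 = Round(s_4, k_4) = 0x2C
s_6 = Round(s_5, k_5) = 0x31
s_7 = Round(s_6, k_6) = 0x5A
s_8 = Round(s_7, k_7) = 0xB3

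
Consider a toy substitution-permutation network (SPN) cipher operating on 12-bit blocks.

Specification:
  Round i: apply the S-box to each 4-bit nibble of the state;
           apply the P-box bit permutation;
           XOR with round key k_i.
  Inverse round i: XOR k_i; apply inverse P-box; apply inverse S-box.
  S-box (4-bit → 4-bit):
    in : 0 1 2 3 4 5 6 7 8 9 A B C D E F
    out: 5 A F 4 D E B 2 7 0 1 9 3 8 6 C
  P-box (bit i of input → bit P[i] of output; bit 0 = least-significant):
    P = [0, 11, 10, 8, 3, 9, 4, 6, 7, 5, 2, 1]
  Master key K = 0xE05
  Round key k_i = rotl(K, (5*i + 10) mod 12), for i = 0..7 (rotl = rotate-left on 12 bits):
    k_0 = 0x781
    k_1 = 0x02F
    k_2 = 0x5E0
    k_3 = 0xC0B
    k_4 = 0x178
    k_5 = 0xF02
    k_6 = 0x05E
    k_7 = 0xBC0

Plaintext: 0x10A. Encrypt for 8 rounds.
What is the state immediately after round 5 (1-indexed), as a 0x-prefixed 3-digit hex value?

0x033

s_0 = plaintext = 0x10A
s_1 = Round(s_0, k_0) = 0x7BA
s_2 = Round(s_1, k_1) = 0x046
s_3 = Round(s_2, k_2) = 0xC3D
s_4 = Round(s_3, k_3) = 0xDBB
s_5 = Round(s_4, k_4) = 0x033
s_6 = Round(s_5, k_5) = 0xB96
s_7 = Round(s_6, k_6) = 0x9DD
s_8 = Round(s_7, k_7) = 0xA80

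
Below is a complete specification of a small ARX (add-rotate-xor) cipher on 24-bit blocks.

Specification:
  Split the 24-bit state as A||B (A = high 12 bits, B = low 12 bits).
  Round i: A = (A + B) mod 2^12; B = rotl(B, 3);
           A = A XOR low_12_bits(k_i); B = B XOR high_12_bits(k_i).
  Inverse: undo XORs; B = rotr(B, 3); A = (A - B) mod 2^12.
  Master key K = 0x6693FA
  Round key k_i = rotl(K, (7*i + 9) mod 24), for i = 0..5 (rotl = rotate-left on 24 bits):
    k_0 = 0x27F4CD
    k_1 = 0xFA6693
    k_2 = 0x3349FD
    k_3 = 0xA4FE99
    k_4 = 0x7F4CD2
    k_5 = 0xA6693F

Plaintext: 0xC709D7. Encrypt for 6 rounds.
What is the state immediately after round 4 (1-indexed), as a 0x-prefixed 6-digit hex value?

s_0 = plaintext = 0xC709D7
s_1 = Round(s_0, k_0) = 0x28ACC3
s_2 = Round(s_1, k_1) = 0x9DE9B8
s_3 = Round(s_2, k_2) = 0xA6BEF0
s_4 = Round(s_3, k_3) = 0x7C2DC8
s_5 = Round(s_4, k_4) = 0x9589B2
s_6 = Round(s_5, k_5) = 0xA357F2

0x7C2DC8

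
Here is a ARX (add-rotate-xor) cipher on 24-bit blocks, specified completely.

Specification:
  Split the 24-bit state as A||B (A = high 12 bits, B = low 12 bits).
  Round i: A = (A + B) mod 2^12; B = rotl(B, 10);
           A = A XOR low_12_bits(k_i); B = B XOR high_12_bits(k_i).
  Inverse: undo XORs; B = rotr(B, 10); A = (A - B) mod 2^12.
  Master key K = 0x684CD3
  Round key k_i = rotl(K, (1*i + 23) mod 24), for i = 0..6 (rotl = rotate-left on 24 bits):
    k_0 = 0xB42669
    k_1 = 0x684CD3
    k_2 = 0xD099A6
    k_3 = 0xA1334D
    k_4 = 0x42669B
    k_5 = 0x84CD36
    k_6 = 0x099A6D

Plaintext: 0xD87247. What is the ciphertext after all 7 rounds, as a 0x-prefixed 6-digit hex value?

0x93DD7F

s_0 = plaintext = 0xD87247
s_1 = Round(s_0, k_0) = 0x9A77D3
s_2 = Round(s_1, k_1) = 0xDA9B70
s_3 = Round(s_2, k_2) = 0x0BFFD5
s_4 = Round(s_3, k_3) = 0x3D9DE6
s_5 = Round(s_4, k_4) = 0x724F5F
s_6 = Round(s_5, k_5) = 0xBB579B
s_7 = Round(s_6, k_6) = 0x93DD7F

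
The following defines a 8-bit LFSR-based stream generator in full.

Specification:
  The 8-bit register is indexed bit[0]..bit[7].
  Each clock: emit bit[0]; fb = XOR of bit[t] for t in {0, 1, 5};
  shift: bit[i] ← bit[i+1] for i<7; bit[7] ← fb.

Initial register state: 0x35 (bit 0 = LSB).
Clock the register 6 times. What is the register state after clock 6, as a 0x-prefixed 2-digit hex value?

reg_0 = 0x35
clock 1: out=1, reg = 0x1A
clock 2: out=0, reg = 0x8D
clock 3: out=1, reg = 0xC6
clock 4: out=0, reg = 0xE3
clock 5: out=1, reg = 0xF1
clock 6: out=1, reg = 0x78

0x78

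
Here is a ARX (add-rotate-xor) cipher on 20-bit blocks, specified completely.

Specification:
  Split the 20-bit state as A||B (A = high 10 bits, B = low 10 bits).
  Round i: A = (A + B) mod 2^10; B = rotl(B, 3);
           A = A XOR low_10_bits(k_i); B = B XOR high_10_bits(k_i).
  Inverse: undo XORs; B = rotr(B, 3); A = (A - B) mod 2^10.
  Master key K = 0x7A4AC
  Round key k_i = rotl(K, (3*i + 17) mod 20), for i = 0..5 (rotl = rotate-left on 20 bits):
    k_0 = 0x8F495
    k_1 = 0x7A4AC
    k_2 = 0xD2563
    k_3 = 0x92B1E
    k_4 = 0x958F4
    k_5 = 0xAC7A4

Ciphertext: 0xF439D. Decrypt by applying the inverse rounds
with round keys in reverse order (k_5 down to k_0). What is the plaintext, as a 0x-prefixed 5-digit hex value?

0x0BA32

s_0 = ciphertext = 0xF439D
s_1 = InvRound(s_0, k_5) = 0x93E25
s_2 = InvRound(s_1, k_4) = 0x4B58E
s_3 = InvRound(s_2, k_3) = 0xEEE78
s_4 = InvRound(s_3, k_2) = 0x8C8A6
s_5 = InvRound(s_4, k_1) = 0xBD7A9
s_6 = InvRound(s_5, k_0) = 0x0BA32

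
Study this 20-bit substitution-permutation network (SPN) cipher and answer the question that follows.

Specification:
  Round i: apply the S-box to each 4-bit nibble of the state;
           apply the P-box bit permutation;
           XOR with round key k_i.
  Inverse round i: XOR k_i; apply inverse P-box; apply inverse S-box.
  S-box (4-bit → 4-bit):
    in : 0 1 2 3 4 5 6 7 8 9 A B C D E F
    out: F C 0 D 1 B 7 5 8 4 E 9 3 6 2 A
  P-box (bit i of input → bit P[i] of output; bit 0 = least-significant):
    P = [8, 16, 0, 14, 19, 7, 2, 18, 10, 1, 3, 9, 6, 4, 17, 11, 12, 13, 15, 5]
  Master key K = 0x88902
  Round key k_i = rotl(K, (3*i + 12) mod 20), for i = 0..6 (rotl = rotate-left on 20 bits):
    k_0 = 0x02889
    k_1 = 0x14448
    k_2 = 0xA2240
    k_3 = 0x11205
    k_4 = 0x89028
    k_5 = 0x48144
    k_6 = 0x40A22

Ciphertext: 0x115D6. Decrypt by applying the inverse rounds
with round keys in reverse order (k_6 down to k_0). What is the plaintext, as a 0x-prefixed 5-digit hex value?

0x29C6F

s_0 = ciphertext = 0x115D6
s_1 = InvRound(s_0, k_6) = 0xB5BAC
s_2 = InvRound(s_1, k_5) = 0x3315F
s_3 = InvRound(s_2, k_4) = 0xA6E76
s_4 = InvRound(s_3, k_3) = 0x50C4A
s_5 = InvRound(s_4, k_2) = 0xE10BE
s_6 = InvRound(s_5, k_1) = 0xB6C0F
s_7 = InvRound(s_6, k_0) = 0x29C6F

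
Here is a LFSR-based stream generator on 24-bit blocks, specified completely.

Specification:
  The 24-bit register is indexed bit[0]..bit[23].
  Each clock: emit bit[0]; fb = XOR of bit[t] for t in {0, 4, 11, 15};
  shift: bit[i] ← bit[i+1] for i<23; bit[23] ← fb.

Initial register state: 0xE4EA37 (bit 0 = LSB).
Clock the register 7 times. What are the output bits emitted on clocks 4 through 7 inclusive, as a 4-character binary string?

reg_0 = 0xE4EA37
clock 1: out=1, reg = 0x72751B
clock 2: out=1, reg = 0x393A8D
clock 3: out=1, reg = 0x1C9D46
clock 4: out=0, reg = 0x0E4EA3
clock 5: out=1, reg = 0x072751
clock 6: out=1, reg = 0x0393A8
clock 7: out=0, reg = 0x81C9D4

0110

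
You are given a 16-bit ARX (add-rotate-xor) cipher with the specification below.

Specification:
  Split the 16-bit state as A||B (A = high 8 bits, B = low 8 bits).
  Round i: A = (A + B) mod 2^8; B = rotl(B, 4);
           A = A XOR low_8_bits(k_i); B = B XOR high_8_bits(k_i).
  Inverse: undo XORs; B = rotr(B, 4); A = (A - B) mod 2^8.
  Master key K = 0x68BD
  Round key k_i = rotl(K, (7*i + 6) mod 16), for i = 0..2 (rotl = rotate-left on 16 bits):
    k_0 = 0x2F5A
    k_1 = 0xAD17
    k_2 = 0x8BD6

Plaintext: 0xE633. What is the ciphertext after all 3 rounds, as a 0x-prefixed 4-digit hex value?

s_0 = plaintext = 0xE633
s_1 = Round(s_0, k_0) = 0x431C
s_2 = Round(s_1, k_1) = 0x486C
s_3 = Round(s_2, k_2) = 0x624D

0x624D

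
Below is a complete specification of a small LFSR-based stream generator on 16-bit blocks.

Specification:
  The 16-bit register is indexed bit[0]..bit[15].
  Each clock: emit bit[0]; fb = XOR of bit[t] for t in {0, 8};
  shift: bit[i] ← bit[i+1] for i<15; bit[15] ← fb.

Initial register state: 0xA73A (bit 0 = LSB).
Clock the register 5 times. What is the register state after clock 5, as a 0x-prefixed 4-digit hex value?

reg_0 = 0xA73A
clock 1: out=0, reg = 0xD39D
clock 2: out=1, reg = 0x69CE
clock 3: out=0, reg = 0xB4E7
clock 4: out=1, reg = 0xDA73
clock 5: out=1, reg = 0xED39

0xED39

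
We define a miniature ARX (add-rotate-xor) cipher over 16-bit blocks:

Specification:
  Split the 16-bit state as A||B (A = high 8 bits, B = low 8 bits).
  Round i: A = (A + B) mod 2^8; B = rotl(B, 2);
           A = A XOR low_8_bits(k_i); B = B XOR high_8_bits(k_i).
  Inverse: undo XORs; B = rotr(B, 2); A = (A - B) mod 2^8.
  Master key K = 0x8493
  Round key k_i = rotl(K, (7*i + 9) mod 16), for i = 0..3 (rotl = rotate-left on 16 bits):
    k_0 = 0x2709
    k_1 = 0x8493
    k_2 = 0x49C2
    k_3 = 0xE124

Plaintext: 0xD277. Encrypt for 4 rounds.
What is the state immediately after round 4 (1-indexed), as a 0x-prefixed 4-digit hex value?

0xEA32

s_0 = plaintext = 0xD277
s_1 = Round(s_0, k_0) = 0x40FA
s_2 = Round(s_1, k_1) = 0xA96F
s_3 = Round(s_2, k_2) = 0xDAF4
s_4 = Round(s_3, k_3) = 0xEA32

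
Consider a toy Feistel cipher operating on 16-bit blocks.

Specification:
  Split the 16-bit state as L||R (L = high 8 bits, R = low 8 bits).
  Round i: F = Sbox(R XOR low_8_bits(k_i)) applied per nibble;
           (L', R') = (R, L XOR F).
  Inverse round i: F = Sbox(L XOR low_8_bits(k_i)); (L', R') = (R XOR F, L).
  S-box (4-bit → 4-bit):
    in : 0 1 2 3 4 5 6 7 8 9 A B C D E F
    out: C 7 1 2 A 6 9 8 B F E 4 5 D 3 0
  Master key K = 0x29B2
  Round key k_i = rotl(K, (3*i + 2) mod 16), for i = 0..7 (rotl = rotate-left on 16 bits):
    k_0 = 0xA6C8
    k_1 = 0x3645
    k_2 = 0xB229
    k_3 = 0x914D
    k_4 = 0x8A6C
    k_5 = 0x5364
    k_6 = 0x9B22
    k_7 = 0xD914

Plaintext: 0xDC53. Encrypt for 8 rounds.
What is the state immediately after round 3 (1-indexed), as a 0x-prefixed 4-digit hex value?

0xCE10

s_0 = plaintext = 0xDC53
s_1 = Round(s_0, k_0) = 0x5328
s_2 = Round(s_1, k_1) = 0x28CE
s_3 = Round(s_2, k_2) = 0xCE10
s_4 = Round(s_3, k_3) = 0x10A3
s_5 = Round(s_4, k_4) = 0xA340
s_6 = Round(s_5, k_5) = 0x40B9
s_7 = Round(s_6, k_6) = 0xB9B4
s_8 = Round(s_7, k_7) = 0xB455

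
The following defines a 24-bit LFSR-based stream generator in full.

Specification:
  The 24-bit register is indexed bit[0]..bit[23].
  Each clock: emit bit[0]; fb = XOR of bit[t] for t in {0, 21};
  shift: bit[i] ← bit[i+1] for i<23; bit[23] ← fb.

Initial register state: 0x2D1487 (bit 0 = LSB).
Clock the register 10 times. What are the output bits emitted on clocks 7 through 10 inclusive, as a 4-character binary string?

reg_0 = 0x2D1487
clock 1: out=1, reg = 0x168A43
clock 2: out=1, reg = 0x8B4521
clock 3: out=1, reg = 0xC5A290
clock 4: out=0, reg = 0x62D148
clock 5: out=0, reg = 0xB168A4
clock 6: out=0, reg = 0xD8B452
clock 7: out=0, reg = 0x6C5A29
clock 8: out=1, reg = 0x362D14
clock 9: out=0, reg = 0x9B168A
clock 10: out=0, reg = 0x4D8B45

0100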